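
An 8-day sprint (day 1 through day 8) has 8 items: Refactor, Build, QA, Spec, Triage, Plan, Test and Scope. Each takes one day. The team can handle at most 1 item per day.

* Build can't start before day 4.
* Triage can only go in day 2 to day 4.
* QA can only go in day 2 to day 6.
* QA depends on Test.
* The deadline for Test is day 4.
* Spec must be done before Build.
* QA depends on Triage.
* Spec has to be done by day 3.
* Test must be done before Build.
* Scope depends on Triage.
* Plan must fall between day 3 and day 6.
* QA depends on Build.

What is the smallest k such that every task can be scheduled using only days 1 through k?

8 days

The precedence chain requires at least 3 distinct days.
With at most 1 per day and 8 tasks, at least 8 days are needed.
Propagating the time windows through the other constraints, QA can't land before day 5, so the schedule must run through at least day 5.
8 works (last occupied day: day 8): for example QA in day 6, Test in day 3, Plan in day 4, Scope in day 7, Refactor in day 8, Build in day 5, Spec in day 1, Triage in day 2.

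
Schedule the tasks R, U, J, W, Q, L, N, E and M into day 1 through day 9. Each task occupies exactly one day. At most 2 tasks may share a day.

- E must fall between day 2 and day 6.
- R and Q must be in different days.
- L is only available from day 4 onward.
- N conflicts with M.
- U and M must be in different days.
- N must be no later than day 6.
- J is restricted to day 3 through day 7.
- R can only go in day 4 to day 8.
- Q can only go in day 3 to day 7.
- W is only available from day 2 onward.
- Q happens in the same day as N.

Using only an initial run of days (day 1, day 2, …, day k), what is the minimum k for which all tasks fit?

5

With at most 2 per day and 9 tasks, at least 5 days are needed.
R can't be placed before day 4, so the schedule must run through at least day 4.
5 works (last occupied day: day 5): for example Q=day 5; U=day 1; W=day 2; E=day 2; R=day 4; N=day 5; M=day 3; J=day 3; L=day 4.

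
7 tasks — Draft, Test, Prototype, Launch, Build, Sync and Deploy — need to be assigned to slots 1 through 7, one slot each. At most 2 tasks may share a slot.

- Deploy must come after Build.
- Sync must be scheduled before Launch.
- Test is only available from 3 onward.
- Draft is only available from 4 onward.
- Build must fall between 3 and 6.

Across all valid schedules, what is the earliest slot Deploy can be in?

Precedence pushes Deploy to at least 4.
Deploy at 4 is achievable: Draft in 4; Prototype in 1; Sync in 1; Deploy in 4; Launch in 2; Test in 3; Build in 3.

4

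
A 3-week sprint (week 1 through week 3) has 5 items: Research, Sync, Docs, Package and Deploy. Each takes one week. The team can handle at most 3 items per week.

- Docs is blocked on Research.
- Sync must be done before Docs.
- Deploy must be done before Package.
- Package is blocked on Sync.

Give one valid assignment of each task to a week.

Sync -> week 1; Research -> week 1; Deploy -> week 1; Docs -> week 2; Package -> week 2

Checking: Deploy(week 1) before Package(week 2); Sync(week 1) before Docs(week 2); Research(week 1) before Docs(week 2); Sync(week 1) before Package(week 2); max 3 per week (cap 3).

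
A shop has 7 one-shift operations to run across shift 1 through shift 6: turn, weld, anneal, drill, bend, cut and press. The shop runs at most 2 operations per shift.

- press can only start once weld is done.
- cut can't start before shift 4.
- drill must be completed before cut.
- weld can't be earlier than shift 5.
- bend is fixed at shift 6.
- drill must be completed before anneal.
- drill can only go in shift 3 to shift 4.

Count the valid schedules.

12

Splitting on turn: it can be shift 1 (3), shift 2 (3), shift 3 (3), shift 4 (2), shift 5 (1). Listing each branch's schedules as (weld, anneal, drill, bend, cut, press) by shift number:
turn=shift 1: (5,4,3,6,4,6) (5,4,3,6,5,6) (5,5,3,6,4,6) — 3.
turn=shift 2: (5,4,3,6,4,6) (5,4,3,6,5,6) (5,5,3,6,4,6) — 3.
turn=shift 3: (5,4,3,6,4,6) (5,4,3,6,5,6) (5,5,3,6,4,6) — 3.
turn=shift 4: (5,4,3,6,5,6) (5,5,3,6,4,6) — 2.
turn=shift 5: (5,4,3,6,4,6) — 1.
Summing: 3 + 3 + 3 + 2 + 1 = 12.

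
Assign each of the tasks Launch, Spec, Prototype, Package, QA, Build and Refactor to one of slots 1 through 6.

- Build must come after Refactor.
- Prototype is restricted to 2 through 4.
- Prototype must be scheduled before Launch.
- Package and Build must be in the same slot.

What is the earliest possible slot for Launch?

3

Precedence pushes Launch to at least 3.
Launch at 3 is achievable: Build=2; Package=2; Launch=3; QA=1; Spec=1; Refactor=1; Prototype=2.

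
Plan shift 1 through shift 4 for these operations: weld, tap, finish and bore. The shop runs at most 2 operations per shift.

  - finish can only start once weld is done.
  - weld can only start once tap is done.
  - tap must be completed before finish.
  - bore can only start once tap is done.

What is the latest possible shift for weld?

Precedence pushes weld to at least shift 2; downstream work caps weld at shift 3.
weld at shift 3 is achievable: tap in shift 1; finish in shift 4; weld in shift 3; bore in shift 2.

shift 3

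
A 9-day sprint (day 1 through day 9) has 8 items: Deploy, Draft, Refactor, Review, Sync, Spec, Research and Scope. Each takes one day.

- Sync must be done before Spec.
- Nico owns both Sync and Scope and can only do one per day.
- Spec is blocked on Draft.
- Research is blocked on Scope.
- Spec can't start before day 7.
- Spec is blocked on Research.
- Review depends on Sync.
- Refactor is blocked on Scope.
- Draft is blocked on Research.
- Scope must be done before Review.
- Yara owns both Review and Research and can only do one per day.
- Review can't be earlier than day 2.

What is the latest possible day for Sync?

Downstream work caps Sync at day 8.
Sync at day 8 is achievable: Review in day 9; Research in day 2; Spec in day 9; Sync in day 8; Deploy in day 1; Scope in day 1; Refactor in day 2; Draft in day 3.

day 8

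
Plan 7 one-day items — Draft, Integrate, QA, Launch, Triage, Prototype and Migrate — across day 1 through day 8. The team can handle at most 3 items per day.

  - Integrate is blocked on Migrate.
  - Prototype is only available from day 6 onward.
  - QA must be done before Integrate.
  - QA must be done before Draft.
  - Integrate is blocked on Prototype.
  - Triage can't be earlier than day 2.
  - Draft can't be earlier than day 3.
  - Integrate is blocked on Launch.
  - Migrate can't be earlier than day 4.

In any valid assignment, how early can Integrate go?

day 7

Precedence pushes Integrate to at least day 7.
Integrate at day 7 is achievable: Draft=day 3, QA=day 1, Integrate=day 7, Prototype=day 6, Launch=day 1, Migrate=day 4, Triage=day 2.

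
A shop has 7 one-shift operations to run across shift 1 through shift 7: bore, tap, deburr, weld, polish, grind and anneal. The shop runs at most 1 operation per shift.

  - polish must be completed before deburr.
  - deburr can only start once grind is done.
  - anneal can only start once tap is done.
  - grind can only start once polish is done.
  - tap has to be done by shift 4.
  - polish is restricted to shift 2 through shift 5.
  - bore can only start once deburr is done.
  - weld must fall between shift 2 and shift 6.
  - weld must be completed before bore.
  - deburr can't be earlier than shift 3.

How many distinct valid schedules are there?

Splitting on bore: it can be shift 6 (4), shift 7 (20). Listing each branch's schedules as (tap, deburr, weld, polish, grind, anneal) by shift number:
bore=shift 6: (1,4,5,2,3,7) (1,5,2,3,4,7) (1,5,3,2,4,7) (1,5,4,2,3,7) — 4.
bore=shift 7: (1,4,5,2,3,6) (1,4,6,2,3,5) (1,5,2,3,4,6) (1,5,3,2,4,6) (1,5,4,2,3,6) (1,5,6,2,3,4) (1,5,6,2,4,3) (1,5,6,3,4,2) (1,6,2,3,4,5) (1,6,2,3,5,4) (1,6,2,4,5,3) (1,6,3,2,4,5) (1,6,3,2,5,4) (1,6,3,4,5,2) (1,6,4,2,3,5) (1,6,4,2,5,3) (1,6,4,3,5,2) (1,6,5,2,3,4) (1,6,5,2,4,3) (1,6,5,3,4,2) — 20.
Summing: 4 + 20 = 24.

24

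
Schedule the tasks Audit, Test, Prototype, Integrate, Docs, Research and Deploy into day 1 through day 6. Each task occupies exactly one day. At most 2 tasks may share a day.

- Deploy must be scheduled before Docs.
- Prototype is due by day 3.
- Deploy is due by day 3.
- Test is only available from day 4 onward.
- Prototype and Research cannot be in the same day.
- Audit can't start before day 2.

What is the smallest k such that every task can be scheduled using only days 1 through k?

The precedence chain requires at least 2 distinct days.
With at most 2 per day and 7 tasks, at least 4 days are needed.
Test can't be placed before day 4, so the schedule must run through at least day 4.
4 works (last occupied day: day 4): for example Research -> day 3; Test -> day 4; Docs -> day 2; Deploy -> day 1; Prototype -> day 1; Integrate -> day 3; Audit -> day 2.

4 days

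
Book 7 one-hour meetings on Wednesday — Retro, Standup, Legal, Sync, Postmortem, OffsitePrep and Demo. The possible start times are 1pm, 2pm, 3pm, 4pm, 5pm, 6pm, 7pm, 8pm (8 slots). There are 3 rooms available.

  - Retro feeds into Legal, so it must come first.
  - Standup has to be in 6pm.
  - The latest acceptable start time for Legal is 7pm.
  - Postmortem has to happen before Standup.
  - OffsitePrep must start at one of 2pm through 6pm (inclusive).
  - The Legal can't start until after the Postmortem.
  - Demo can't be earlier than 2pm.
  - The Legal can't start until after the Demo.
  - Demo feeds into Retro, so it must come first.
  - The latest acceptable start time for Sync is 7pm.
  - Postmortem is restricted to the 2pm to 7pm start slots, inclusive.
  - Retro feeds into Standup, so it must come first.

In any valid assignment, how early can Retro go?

Precedence pushes Retro to at least 3pm; downstream work caps Retro at 5pm.
Retro at 3pm is achievable: Legal -> 4pm, Demo -> 2pm, Standup -> 6pm, Retro -> 3pm, OffsitePrep -> 2pm, Postmortem -> 2pm, Sync -> 1pm.

3pm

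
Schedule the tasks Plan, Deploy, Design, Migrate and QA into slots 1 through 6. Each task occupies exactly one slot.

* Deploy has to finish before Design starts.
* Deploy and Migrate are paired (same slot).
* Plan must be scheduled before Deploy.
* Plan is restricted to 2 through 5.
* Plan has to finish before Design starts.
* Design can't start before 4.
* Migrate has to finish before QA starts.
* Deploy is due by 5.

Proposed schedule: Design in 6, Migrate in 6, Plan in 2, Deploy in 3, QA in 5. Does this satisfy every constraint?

No — it violates: Deploy and Migrate are paired (same slot)

Deploy and Migrate are paired (same slot) — violated.
Design can't start before 4 — holds.
Plan must be scheduled before Deploy — holds.
Plan has to finish before Design starts — holds.
Deploy is due by 5 — holds.
Deploy has to finish before Design starts — holds.
Plan is restricted to 2 through 5 — holds.
Migrate has to finish before QA starts — violated.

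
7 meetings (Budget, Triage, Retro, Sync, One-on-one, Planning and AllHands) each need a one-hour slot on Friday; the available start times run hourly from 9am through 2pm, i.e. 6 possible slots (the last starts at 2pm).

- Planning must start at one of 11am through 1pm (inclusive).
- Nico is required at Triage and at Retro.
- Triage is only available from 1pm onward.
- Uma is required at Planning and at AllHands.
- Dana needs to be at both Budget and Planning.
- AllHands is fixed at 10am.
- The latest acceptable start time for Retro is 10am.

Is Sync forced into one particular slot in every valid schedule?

Sync can be 9am (e.g. Triage in 1pm; One-on-one in 9am; Budget in 9am; AllHands in 10am; Sync in 9am; Retro in 9am; Planning in 11am) or 10am (e.g. Retro -> 9am, Sync -> 10am, AllHands -> 10am, Triage -> 1pm, Planning -> 11am, One-on-one -> 9am, Budget -> 9am).

No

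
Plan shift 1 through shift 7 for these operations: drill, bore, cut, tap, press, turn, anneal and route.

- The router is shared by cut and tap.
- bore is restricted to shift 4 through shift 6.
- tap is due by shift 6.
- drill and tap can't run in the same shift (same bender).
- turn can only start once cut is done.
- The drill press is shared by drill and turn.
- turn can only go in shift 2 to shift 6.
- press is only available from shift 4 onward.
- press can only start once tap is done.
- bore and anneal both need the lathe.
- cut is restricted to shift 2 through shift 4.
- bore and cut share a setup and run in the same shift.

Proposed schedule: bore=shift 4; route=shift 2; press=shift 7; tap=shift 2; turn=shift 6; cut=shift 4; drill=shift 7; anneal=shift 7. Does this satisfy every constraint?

bore and cut share a setup and run in the same shift — holds.
drill and tap can't run in the same shift (same bender) — holds.
bore and anneal both need the lathe — holds.
The router is shared by cut and tap — holds.
cut is restricted to shift 2 through shift 4 — holds.
tap is due by shift 6 — holds.
The drill press is shared by drill and turn — holds.
bore is restricted to shift 4 through shift 6 — holds.
press is only available from shift 4 onward — holds.
press can only start once tap is done — holds.
turn can only go in shift 2 to shift 6 — holds.
turn can only start once cut is done — holds.

Yes, all constraints hold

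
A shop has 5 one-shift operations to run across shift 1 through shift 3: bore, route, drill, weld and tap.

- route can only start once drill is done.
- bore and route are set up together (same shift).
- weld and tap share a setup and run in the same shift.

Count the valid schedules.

9

Splitting on bore: it can be shift 2 (3), shift 3 (6). Listing each branch's schedules as (route, drill, weld, tap) by shift number:
bore=shift 2: (2,1,1,1) (2,1,2,2) (2,1,3,3) — 3.
bore=shift 3: (3,1,1,1) (3,1,2,2) (3,1,3,3) (3,2,1,1) (3,2,2,2) (3,2,3,3) — 6.
Summing: 3 + 6 = 9.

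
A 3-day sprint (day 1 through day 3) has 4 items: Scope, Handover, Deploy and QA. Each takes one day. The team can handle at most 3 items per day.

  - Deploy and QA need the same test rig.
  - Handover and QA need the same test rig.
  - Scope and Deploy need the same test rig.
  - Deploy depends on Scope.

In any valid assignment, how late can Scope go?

Downstream work caps Scope at day 2.
Scope at day 2 is achievable: Deploy in day 3; Handover in day 1; QA in day 2; Scope in day 2.

day 2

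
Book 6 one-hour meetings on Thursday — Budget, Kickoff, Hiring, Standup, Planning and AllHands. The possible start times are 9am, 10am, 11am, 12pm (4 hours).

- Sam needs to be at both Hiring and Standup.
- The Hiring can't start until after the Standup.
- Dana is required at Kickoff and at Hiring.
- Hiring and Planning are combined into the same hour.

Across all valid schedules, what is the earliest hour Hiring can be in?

Precedence pushes Hiring to at least 10am.
Hiring at 10am is achievable: Kickoff -> 9am, Hiring -> 10am, Standup -> 9am, AllHands -> 9am, Planning -> 10am, Budget -> 9am.

10am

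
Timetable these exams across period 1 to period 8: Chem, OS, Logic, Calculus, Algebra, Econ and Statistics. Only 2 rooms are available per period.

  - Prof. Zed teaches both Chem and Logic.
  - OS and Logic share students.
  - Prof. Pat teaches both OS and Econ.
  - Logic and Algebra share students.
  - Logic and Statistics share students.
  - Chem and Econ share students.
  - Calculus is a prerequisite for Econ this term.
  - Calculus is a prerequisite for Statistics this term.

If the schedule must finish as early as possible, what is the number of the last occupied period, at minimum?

period 4

The precedence chain requires at least 2 distinct periods.
With at most 2 per period and 7 exams, at least 4 periods are needed.
4 works (last occupied period: period 4): for example Econ -> period 2; Logic -> period 4; Statistics -> period 2; Calculus -> period 1; Chem -> period 1; OS -> period 3; Algebra -> period 3.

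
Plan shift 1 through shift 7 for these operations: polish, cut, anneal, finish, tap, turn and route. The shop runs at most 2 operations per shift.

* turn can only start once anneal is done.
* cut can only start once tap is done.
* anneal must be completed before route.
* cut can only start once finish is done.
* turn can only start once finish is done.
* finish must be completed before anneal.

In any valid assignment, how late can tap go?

Downstream work caps tap at shift 6.
tap at shift 6 is achievable: cut in shift 7, anneal in shift 2, turn in shift 3, route in shift 3, tap in shift 6, finish in shift 1, polish in shift 1.

shift 6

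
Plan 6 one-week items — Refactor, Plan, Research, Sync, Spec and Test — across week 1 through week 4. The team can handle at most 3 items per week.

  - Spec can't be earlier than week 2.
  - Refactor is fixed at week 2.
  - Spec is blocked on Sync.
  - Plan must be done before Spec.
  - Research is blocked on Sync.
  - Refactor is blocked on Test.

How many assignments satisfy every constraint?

31

Splitting on Plan: it can be week 1 (14), week 2 (11), week 3 (6). Listing each branch's schedules as (Refactor, Research, Sync, Spec, Test) by week number:
Plan=week 1: (2,2,1,2,1) (2,2,1,3,1) (2,2,1,4,1) (2,3,1,2,1) (2,3,1,3,1) (2,3,1,4,1) (2,3,2,3,1) (2,3,2,4,1) (2,4,1,2,1) (2,4,1,3,1) (2,4,1,4,1) (2,4,2,3,1) (2,4,2,4,1) (2,4,3,4,1) — 14.
Plan=week 2: (2,2,1,3,1) (2,2,1,4,1) (2,3,1,3,1) (2,3,1,4,1) (2,3,2,3,1) (2,3,2,4,1) (2,4,1,3,1) (2,4,1,4,1) (2,4,2,3,1) (2,4,2,4,1) (2,4,3,4,1) — 11.
Plan=week 3: (2,2,1,4,1) (2,3,1,4,1) (2,3,2,4,1) (2,4,1,4,1) (2,4,2,4,1) (2,4,3,4,1) — 6.
Summing: 14 + 11 + 6 = 31.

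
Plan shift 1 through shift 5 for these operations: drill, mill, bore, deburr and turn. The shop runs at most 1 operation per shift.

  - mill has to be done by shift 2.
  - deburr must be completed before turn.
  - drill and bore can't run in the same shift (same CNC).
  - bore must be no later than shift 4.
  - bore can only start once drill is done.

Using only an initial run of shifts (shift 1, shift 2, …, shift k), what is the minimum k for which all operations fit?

The precedence chain requires at least 2 distinct shifts.
With at most 1 per shift and 5 operations, at least 5 shifts are needed.
5 works (last occupied shift: shift 5): for example turn -> shift 5; drill -> shift 2; deburr -> shift 4; mill -> shift 1; bore -> shift 3.

5 shifts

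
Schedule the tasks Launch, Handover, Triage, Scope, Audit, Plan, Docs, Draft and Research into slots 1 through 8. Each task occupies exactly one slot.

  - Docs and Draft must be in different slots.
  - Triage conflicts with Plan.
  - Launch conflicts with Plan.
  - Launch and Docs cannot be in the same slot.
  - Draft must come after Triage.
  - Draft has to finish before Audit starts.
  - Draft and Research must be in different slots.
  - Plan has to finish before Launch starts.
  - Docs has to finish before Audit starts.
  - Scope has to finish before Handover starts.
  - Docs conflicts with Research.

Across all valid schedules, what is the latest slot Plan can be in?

7

Downstream work caps Plan at 7.
Plan at 7 is achievable: Research -> 3, Docs -> 1, Handover -> 2, Plan -> 7, Launch -> 8, Audit -> 3, Scope -> 1, Draft -> 2, Triage -> 1.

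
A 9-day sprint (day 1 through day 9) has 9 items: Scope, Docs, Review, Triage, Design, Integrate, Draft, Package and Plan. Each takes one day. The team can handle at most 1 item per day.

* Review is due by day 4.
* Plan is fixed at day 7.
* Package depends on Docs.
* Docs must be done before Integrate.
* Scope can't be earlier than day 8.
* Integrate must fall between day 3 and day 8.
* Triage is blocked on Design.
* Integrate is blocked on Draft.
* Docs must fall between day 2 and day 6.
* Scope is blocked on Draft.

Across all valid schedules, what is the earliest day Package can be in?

day 3

Precedence pushes Package to at least day 3.
Package at day 3 is achievable: Triage -> day 9, Review -> day 1, Design -> day 6, Scope -> day 8, Draft -> day 4, Package -> day 3, Plan -> day 7, Docs -> day 2, Integrate -> day 5.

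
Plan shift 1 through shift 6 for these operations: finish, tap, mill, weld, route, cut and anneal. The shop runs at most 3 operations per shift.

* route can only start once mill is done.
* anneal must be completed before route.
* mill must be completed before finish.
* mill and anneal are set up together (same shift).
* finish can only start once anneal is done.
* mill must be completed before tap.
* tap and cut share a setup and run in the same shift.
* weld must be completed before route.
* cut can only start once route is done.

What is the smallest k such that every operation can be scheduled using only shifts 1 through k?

3

The precedence chain requires at least 3 distinct shifts.
With at most 3 per shift and 7 operations, at least 3 shifts are needed.
3 works (last occupied shift: shift 3): for example anneal=shift 1, finish=shift 2, tap=shift 3, weld=shift 1, mill=shift 1, route=shift 2, cut=shift 3.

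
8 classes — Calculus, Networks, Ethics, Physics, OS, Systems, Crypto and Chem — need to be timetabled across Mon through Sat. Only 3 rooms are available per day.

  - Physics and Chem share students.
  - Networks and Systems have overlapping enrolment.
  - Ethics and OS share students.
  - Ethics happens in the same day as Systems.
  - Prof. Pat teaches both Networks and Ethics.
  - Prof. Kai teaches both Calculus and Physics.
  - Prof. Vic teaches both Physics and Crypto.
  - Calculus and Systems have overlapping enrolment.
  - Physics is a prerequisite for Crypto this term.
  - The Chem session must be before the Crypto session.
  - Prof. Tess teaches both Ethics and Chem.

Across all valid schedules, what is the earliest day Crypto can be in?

Wed

Precedence pushes Crypto to at least Tue.
Crypto at Wed is achievable: Ethics in Wed; Systems in Wed; Chem in Tue; Networks in Mon; OS in Mon; Calculus in Tue; Crypto in Wed; Physics in Mon.
Nothing earlier works — the conflict and capacity constraints rule out every day before Wed.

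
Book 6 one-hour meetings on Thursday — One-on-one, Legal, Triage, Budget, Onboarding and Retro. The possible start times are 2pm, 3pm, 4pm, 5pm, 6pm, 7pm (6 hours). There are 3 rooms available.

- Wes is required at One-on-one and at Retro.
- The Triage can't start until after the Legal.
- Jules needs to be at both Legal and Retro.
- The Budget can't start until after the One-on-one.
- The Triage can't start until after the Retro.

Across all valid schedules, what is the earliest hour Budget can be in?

3pm

Precedence pushes Budget to at least 3pm.
Budget at 3pm is achievable: Triage -> 4pm, Onboarding -> 2pm, Legal -> 2pm, One-on-one -> 2pm, Retro -> 3pm, Budget -> 3pm.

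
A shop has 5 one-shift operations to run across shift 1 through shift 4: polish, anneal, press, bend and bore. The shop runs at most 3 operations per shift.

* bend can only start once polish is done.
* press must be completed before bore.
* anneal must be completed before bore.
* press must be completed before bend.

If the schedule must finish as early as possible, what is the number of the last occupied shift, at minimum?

2

The precedence chain requires at least 2 distinct shifts.
With at most 3 per shift and 5 operations, at least 2 shifts are needed.
2 works (last occupied shift: shift 2): for example bore in shift 2; anneal in shift 1; bend in shift 2; polish in shift 1; press in shift 1.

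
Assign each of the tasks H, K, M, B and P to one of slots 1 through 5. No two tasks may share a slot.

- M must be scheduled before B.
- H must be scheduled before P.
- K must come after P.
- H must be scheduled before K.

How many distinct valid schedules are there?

Splitting on H: it can be 1 (6), 2 (3), 3 (1). Listing each branch's schedules as (K, M, B, P):
H=1: (3,4,5,2) (4,2,5,3) (4,3,5,2) (5,2,3,4) (5,2,4,3) (5,3,4,2) — 6.
H=2: (4,1,5,3) (5,1,3,4) (5,1,4,3) — 3.
H=3: (5,1,2,4) — 1.
Summing: 6 + 3 + 1 = 10.

10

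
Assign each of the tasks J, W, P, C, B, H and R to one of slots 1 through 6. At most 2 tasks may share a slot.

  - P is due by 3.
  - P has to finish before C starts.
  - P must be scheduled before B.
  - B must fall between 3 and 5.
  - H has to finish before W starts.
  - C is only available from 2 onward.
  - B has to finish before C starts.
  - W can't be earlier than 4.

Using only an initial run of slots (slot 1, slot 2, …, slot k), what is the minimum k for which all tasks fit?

4 slots

The precedence chain requires at least 3 distinct slots.
With at most 2 per slot and 7 tasks, at least 4 slots are needed.
W can't be placed before 4, so the schedule must run through at least slot 4.
4 works (last occupied slot: 4): for example J in 2; P in 1; B in 3; R in 2; H in 1; C in 4; W in 4.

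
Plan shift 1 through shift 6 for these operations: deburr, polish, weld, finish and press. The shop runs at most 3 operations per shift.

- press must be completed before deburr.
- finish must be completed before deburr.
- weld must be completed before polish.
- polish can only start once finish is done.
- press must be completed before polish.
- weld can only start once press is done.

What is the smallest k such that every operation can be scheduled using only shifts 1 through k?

3

The precedence chain requires at least 3 distinct shifts.
With at most 3 per shift and 5 operations, at least 2 shifts are needed.
3 works (last occupied shift: shift 3): for example press in shift 1, finish in shift 1, deburr in shift 2, weld in shift 2, polish in shift 3.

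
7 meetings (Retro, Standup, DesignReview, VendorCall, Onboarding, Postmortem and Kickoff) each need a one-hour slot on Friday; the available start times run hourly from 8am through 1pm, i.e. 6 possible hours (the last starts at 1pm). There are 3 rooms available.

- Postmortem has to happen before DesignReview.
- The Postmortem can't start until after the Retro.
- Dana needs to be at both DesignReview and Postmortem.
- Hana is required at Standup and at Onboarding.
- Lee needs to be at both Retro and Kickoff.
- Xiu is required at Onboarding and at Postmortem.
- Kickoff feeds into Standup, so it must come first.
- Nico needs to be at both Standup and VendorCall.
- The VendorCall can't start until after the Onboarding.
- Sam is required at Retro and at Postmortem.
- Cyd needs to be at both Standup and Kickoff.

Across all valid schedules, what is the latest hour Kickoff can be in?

Downstream work caps Kickoff at 12pm.
Kickoff at 12pm is achievable: Postmortem in 9am, VendorCall in 9am, Kickoff in 12pm, Retro in 8am, Onboarding in 8am, Standup in 1pm, DesignReview in 10am.

12pm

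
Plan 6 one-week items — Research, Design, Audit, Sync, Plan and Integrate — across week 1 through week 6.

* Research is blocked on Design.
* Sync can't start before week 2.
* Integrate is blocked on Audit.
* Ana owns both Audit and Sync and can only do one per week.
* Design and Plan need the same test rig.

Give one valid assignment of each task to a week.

Design=week 1; Sync=week 2; Plan=week 2; Audit=week 1; Integrate=week 2; Research=week 2

Checking: Audit(week 1) before Integrate(week 2); Design(week 1) before Research(week 2); Design(week 1) != Plan(week 2); Audit(week 1) != Sync(week 2); Sync=week 2 in [week 2,week 6].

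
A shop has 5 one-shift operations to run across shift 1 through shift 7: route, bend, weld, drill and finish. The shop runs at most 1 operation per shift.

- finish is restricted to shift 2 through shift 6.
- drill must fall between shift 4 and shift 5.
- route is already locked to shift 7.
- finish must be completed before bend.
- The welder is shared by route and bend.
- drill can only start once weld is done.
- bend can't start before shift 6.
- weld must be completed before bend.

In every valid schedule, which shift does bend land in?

bend's window is shift 6–shift 7.
route is fixed at shift 7, and bend can't share a shift with route.
So bend must be shift 6.

shift 6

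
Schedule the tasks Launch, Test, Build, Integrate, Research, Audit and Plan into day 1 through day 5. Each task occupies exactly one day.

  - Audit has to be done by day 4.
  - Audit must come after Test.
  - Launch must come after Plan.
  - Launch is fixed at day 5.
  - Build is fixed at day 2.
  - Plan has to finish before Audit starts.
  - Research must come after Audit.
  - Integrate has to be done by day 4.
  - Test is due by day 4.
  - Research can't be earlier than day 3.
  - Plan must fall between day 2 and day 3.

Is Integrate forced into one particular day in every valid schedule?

No

Integrate can be day 1 (e.g. Integrate in day 1; Launch in day 5; Audit in day 3; Test in day 1; Build in day 2; Plan in day 2; Research in day 4) or day 2 (e.g. Test -> day 1, Integrate -> day 2, Research -> day 4, Audit -> day 3, Launch -> day 5, Build -> day 2, Plan -> day 2).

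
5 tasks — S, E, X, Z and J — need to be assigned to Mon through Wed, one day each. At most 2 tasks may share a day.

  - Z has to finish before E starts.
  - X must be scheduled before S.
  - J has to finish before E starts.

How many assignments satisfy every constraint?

9

Splitting on S: it can be Tue (2), Wed (7). Listing each branch's schedules as (E, X, Z, J):
S=Tue: (Wed,Mon,Mon,Tue) (Wed,Mon,Tue,Mon) — 2.
S=Wed: (Tue,Tue,Mon,Mon) (Wed,Mon,Mon,Tue) (Wed,Mon,Tue,Mon) (Wed,Mon,Tue,Tue) (Wed,Tue,Mon,Mon) (Wed,Tue,Mon,Tue) (Wed,Tue,Tue,Mon) — 7.
Summing: 2 + 7 = 9.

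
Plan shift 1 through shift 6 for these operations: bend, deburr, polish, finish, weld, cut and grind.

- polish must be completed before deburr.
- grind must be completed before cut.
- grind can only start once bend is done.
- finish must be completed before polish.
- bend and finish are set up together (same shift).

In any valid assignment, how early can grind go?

shift 2

Precedence pushes grind to at least shift 2; downstream work caps grind at shift 5.
grind at shift 2 is achievable: polish -> shift 2; cut -> shift 3; finish -> shift 1; deburr -> shift 3; grind -> shift 2; bend -> shift 1; weld -> shift 1.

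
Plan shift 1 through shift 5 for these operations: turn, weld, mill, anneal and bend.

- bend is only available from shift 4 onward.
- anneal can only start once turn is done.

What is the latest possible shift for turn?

Downstream work caps turn at shift 4.
turn at shift 4 is achievable: anneal in shift 5; turn in shift 4; weld in shift 1; bend in shift 4; mill in shift 1.

shift 4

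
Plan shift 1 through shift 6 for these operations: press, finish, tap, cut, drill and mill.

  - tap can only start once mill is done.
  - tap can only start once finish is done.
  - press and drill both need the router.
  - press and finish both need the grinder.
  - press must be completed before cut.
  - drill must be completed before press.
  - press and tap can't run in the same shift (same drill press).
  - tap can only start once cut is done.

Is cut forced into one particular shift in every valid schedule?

No

cut can be shift 3 (e.g. tap -> shift 4, drill -> shift 1, cut -> shift 3, press -> shift 2, mill -> shift 1, finish -> shift 1) or shift 4 (e.g. drill=shift 1; mill=shift 1; press=shift 2; tap=shift 5; cut=shift 4; finish=shift 1).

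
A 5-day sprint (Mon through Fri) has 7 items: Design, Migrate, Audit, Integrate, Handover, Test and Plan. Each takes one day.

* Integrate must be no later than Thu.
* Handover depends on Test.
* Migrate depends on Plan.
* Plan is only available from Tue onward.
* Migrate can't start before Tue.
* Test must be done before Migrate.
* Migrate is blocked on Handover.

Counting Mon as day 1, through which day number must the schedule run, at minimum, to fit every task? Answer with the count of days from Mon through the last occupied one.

3

The precedence chain requires at least 3 distinct days.
3 works (last occupied day: Wed): for example Integrate=Mon, Test=Mon, Migrate=Wed, Handover=Tue, Plan=Tue, Audit=Mon, Design=Mon.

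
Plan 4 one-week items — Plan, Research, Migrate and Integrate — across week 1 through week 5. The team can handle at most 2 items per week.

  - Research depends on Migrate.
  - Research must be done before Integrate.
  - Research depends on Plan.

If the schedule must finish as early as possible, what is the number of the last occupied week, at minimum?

3

The precedence chain requires at least 3 distinct weeks.
With at most 2 per week and 4 tasks, at least 2 weeks are needed.
3 works (last occupied week: week 3): for example Migrate in week 1; Integrate in week 3; Research in week 2; Plan in week 1.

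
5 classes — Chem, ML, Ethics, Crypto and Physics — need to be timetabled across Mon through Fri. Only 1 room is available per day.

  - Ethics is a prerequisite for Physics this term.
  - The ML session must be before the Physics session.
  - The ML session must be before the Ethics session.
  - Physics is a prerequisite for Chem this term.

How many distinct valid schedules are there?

5

Splitting on Chem: it can be Thu (1), Fri (4). Listing each branch's schedules as (ML, Ethics, Crypto, Physics):
Chem=Thu: (Mon,Tue,Fri,Wed) — 1.
Chem=Fri: (Mon,Tue,Wed,Thu) (Mon,Tue,Thu,Wed) (Mon,Wed,Tue,Thu) (Tue,Wed,Mon,Thu) — 4.
Summing: 1 + 4 = 5.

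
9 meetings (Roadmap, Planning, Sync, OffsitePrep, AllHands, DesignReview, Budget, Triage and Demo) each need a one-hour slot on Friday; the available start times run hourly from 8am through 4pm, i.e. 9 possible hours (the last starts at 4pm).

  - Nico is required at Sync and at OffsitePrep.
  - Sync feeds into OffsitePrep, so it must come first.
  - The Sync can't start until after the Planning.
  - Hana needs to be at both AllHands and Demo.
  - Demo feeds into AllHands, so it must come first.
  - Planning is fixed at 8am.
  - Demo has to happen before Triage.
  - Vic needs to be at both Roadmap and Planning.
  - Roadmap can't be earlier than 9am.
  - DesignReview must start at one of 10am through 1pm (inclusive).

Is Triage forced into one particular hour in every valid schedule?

No

Triage can be 9am (e.g. Demo in 8am, Roadmap in 9am, Budget in 8am, Triage in 9am, AllHands in 9am, Sync in 9am, Planning in 8am, DesignReview in 10am, OffsitePrep in 10am) or 10am (e.g. Sync -> 9am, Budget -> 8am, Triage -> 10am, Demo -> 8am, Planning -> 8am, OffsitePrep -> 10am, Roadmap -> 9am, AllHands -> 9am, DesignReview -> 10am).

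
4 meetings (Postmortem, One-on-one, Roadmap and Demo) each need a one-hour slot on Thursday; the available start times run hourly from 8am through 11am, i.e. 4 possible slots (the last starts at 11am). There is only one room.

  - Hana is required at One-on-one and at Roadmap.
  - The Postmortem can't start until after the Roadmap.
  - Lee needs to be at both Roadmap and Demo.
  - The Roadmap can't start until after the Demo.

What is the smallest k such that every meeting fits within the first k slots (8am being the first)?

4 slots

The precedence chain requires at least 3 distinct slots.
With at most 1 per slot and 4 meetings, at least 4 slots are needed.
4 works (last occupied slot: 11am): for example One-on-one -> 11am; Roadmap -> 9am; Postmortem -> 10am; Demo -> 8am.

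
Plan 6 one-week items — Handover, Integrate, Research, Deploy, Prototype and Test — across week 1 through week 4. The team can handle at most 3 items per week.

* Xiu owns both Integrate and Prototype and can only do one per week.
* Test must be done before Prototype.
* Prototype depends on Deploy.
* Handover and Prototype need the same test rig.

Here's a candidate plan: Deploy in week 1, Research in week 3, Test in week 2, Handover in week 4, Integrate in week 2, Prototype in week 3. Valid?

Yes

Xiu owns both Integrate and Prototype and can only do one per week — holds.
Prototype depends on Deploy — holds.
Handover and Prototype need the same test rig — holds.
The team can handle at most 3 items per week — holds.
Test must be done before Prototype — holds.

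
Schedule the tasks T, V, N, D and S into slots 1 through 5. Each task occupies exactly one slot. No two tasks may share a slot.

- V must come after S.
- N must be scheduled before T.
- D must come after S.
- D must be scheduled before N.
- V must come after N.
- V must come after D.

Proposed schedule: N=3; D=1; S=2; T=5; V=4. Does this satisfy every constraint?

Invalid. D must come after S.

V must come after S — holds.
D must come after S — violated.
N must be scheduled before T — holds.
No two tasks may share a slot — holds.
V must come after D — holds.
V must come after N — holds.
D must be scheduled before N — holds.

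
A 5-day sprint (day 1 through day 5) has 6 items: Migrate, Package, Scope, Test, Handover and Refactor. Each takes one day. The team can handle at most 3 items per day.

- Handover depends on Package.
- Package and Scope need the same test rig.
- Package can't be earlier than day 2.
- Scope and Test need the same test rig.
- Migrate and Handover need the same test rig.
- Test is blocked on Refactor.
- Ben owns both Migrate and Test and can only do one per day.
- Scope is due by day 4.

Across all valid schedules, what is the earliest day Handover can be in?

day 3

Precedence pushes Handover to at least day 3.
Handover at day 3 is achievable: Test in day 2; Scope in day 1; Handover in day 3; Package in day 2; Migrate in day 1; Refactor in day 1.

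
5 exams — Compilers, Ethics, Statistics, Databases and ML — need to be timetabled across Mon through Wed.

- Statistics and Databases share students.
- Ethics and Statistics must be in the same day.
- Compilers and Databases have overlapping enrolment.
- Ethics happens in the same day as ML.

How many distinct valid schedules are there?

Splitting on Compilers: it can be Mon (4), Tue (4), Wed (4). Listing each branch's schedules as (Ethics, Statistics, Databases, ML):
Compilers=Mon: (Mon,Mon,Tue,Mon) (Mon,Mon,Wed,Mon) (Tue,Tue,Wed,Tue) (Wed,Wed,Tue,Wed) — 4.
Compilers=Tue: (Mon,Mon,Wed,Mon) (Tue,Tue,Mon,Tue) (Tue,Tue,Wed,Tue) (Wed,Wed,Mon,Wed) — 4.
Compilers=Wed: (Mon,Mon,Tue,Mon) (Tue,Tue,Mon,Tue) (Wed,Wed,Mon,Wed) (Wed,Wed,Tue,Wed) — 4.
Summing: 4 + 4 + 4 = 12.

12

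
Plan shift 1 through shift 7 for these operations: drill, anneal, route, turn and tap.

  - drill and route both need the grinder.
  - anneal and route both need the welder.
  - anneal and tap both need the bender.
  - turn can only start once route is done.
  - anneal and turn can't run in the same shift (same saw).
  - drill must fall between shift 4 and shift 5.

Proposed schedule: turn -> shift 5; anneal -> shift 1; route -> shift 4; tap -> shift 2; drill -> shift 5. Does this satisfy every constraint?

Valid

drill must fall between shift 4 and shift 5 — holds.
anneal and tap both need the bender — holds.
drill and route both need the grinder — holds.
turn can only start once route is done — holds.
anneal and route both need the welder — holds.
anneal and turn can't run in the same shift (same saw) — holds.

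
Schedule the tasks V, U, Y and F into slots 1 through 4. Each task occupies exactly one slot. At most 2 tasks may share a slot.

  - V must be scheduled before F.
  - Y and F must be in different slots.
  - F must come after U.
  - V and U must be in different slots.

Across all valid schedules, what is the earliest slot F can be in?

Precedence pushes F to at least 2.
F at 3 is achievable: V in 1; F in 3; U in 2; Y in 1.
Nothing earlier works — the conflict and capacity constraints rule out every slot before 3.

3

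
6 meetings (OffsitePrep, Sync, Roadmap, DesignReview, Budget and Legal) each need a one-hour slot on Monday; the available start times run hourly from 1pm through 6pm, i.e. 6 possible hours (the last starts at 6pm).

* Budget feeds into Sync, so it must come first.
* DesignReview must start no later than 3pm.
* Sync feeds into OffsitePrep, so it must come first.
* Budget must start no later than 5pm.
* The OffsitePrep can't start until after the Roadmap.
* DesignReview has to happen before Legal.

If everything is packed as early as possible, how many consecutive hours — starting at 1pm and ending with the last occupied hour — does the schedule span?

3

The precedence chain requires at least 3 distinct hours.
3 works (last occupied hour: 3pm): for example DesignReview -> 1pm; Legal -> 2pm; Sync -> 2pm; OffsitePrep -> 3pm; Budget -> 1pm; Roadmap -> 1pm.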